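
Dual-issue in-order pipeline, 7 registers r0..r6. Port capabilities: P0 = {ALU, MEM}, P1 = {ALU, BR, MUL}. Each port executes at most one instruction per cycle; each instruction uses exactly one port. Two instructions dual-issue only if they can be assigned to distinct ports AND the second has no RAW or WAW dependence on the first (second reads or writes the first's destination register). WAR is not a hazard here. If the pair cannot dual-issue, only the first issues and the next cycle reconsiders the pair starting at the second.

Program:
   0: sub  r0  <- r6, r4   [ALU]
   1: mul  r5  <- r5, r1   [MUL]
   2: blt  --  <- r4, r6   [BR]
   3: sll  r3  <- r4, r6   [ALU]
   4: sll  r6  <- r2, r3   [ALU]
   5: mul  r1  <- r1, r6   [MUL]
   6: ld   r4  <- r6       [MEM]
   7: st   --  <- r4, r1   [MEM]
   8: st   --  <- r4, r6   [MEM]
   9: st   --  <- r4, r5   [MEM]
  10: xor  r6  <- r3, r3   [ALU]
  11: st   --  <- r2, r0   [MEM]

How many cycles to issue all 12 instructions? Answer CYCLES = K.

0. sub+mul @i0&i1  | pair
1. blt+sll @i2&i3  | pair
2. sll @i4  | RAW r6
3. mul+ld @i5&i6  | pair
4. st @i7  | no-port MEM/MEM
5. st @i8  | no-port MEM/MEM
6. st+xor @i9&i10  | pair
7. st @i11  | tail

CYCLES = 8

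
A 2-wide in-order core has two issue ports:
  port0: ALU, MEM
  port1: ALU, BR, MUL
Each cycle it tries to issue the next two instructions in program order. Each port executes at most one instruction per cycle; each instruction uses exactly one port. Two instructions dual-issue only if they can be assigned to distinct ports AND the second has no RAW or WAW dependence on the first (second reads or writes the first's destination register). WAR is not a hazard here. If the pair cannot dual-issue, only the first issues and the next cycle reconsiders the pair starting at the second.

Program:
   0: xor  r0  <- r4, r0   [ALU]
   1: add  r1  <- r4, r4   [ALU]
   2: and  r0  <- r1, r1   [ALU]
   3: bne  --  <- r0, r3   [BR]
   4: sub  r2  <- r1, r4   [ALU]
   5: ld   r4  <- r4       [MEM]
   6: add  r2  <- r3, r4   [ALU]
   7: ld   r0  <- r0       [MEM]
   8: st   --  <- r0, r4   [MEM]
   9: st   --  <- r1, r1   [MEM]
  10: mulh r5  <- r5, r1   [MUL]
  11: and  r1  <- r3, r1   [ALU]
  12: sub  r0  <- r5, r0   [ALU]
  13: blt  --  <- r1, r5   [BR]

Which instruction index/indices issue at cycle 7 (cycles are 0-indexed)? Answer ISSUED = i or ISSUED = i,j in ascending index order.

ISSUED = 11,12

t=0 i0&i1:xor.ALU+add.ALU ; 2-wide
t=1 i2:and.ALU ; RAW r0
t=2 i3&i4:bne.BR+sub.ALU ; 2-wide
t=3 i5:ld.MEM ; RAW r4
t=4 i6&i7:add.ALU+ld.MEM ; 2-wide
t=5 i8:st.MEM ; no-port MEM/MEM
t=6 i9&i10:st.MEM+mulh.MUL ; 2-wide
t=7 i11&i12:and.ALU+sub.ALU ; 2-wide
t=8 i13:blt.BR ; tail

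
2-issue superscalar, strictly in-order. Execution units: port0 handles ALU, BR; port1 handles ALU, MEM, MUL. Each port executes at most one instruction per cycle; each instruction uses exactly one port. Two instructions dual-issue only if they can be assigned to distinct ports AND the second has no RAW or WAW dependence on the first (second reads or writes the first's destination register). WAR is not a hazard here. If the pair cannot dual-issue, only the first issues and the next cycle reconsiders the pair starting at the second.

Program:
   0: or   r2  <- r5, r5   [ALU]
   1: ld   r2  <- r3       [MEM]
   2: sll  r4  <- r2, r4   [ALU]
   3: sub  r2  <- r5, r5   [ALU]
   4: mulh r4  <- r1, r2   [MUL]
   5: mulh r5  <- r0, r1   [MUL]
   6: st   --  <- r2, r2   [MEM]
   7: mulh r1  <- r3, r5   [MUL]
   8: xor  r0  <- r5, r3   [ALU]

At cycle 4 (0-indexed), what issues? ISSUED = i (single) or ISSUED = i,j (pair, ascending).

0. or @i0  | WAW r2
1. ld @i1  | RAW r2
2. sll/sub @i2+i3  | 2-wide
3. mulh @i4  | no-port MUL/MUL
4. mulh @i5  | no-port MUL/MEM
5. st @i6  | no-port MEM/MUL
6. mulh/xor @i7+i8  | 2-wide

ISSUED = 5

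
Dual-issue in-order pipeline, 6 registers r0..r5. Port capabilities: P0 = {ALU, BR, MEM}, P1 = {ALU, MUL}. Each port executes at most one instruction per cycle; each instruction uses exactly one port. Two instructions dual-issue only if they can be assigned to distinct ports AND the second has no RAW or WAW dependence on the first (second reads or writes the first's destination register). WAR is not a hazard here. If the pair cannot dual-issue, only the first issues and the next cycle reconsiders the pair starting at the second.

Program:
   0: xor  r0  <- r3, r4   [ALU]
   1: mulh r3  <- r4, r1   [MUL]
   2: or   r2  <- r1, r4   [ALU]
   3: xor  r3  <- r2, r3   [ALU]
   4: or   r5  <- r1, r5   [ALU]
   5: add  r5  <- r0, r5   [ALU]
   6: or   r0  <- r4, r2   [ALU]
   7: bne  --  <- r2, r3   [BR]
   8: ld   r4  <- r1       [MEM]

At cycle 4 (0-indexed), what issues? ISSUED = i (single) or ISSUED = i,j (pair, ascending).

ISSUED = 7

[0] i0&i1  xor.ALU mulh.MUL  -- pair
[1] i2  or.ALU  -- RAW r2
[2] i3&i4  xor.ALU or.ALU  -- pair
[3] i5&i6  add.ALU or.ALU  -- pair
[4] i7  bne.BR  -- no-port BR/MEM
[5] i8  ld.MEM  -- tail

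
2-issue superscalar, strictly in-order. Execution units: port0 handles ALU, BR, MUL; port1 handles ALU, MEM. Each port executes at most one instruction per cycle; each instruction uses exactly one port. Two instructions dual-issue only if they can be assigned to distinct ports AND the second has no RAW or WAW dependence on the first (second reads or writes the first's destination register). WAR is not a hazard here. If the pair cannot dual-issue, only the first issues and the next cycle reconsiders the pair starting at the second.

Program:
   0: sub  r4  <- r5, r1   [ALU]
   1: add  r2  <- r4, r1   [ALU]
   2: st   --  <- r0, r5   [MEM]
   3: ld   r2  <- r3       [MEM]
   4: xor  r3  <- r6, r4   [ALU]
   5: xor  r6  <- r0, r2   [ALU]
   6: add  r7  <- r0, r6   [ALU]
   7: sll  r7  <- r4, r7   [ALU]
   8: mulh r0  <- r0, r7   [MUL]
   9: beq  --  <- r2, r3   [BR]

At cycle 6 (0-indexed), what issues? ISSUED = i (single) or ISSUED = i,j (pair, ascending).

ISSUED = 8

0. sub @i0  | RAW r4
1. add st @i1/i2  | 2-wide
2. ld xor @i3/i4  | 2-wide
3. xor @i5  | RAW r6
4. add @i6  | RAW+WAW r7
5. sll @i7  | RAW r7
6. mulh @i8  | no-port MUL/BR
7. beq @i9  | tail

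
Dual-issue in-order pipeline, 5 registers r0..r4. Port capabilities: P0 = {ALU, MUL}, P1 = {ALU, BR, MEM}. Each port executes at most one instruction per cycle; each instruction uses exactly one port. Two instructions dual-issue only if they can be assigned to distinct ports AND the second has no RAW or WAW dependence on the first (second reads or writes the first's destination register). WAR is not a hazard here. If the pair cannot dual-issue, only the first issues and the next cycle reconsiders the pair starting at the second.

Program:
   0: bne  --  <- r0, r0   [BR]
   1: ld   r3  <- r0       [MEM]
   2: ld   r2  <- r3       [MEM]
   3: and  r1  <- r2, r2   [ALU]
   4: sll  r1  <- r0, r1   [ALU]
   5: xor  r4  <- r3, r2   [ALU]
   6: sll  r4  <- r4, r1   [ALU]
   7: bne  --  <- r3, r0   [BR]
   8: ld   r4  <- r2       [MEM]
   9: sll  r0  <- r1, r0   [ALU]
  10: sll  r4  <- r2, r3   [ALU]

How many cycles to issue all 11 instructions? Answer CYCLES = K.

#0 head=0: bne i0 no-port BR/MEM
#1 head=1: ld i1 no-port MEM/MEM
#2 head=2: ld i2 RAW r2
#3 head=3: and i3 RAW+WAW r1
#4 head=4: sll;xor i4&i5 2-wide
#5 head=6: sll;bne i6&i7 2-wide
#6 head=8: ld;sll i8&i9 2-wide
#7 head=10: sll i10 tail

CYCLES = 8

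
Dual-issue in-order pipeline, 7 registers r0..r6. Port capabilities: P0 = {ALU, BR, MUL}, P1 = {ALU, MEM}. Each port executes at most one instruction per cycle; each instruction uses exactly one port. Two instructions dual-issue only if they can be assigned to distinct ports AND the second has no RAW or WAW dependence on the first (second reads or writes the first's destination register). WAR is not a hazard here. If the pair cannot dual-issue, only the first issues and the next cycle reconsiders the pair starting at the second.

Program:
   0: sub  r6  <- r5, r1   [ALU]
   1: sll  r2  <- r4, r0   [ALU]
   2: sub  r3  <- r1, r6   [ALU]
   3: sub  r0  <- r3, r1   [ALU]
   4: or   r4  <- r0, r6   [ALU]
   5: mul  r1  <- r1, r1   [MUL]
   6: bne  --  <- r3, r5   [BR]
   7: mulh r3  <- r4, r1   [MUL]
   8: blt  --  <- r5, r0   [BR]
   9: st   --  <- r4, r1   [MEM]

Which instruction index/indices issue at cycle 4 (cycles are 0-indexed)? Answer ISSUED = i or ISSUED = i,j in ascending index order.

t=0 i0/i1:sub.ALU;sll.ALU ; dual
t=1 i2:sub.ALU ; RAW r3
t=2 i3:sub.ALU ; RAW r0
t=3 i4/i5:or.ALU;mul.MUL ; dual
t=4 i6:bne.BR ; no-port BR/MUL
t=5 i7:mulh.MUL ; no-port MUL/BR
t=6 i8/i9:blt.BR;st.MEM ; dual

ISSUED = 6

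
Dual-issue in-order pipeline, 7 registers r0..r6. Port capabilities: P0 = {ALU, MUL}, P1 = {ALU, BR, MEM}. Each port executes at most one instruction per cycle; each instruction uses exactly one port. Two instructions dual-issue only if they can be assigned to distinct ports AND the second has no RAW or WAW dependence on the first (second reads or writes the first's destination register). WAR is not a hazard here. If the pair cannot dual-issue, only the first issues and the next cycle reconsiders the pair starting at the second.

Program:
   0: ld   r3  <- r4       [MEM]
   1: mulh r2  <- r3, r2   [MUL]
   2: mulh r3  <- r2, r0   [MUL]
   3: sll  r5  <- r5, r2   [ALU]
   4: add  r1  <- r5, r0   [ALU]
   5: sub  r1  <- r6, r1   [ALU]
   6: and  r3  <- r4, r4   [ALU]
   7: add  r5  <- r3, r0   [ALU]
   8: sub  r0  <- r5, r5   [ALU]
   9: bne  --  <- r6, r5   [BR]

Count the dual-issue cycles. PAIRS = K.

0. ld.MEM @i0  | RAW r3
1. mulh.MUL @i1  | no-port MUL/MUL
2. mulh.MUL/sll.ALU @i2,i3  | dual
3. add.ALU @i4  | RAW+WAW r1
4. sub.ALU/and.ALU @i5,i6  | dual
5. add.ALU @i7  | RAW r5
6. sub.ALU/bne.BR @i8,i9  | dual

PAIRS = 3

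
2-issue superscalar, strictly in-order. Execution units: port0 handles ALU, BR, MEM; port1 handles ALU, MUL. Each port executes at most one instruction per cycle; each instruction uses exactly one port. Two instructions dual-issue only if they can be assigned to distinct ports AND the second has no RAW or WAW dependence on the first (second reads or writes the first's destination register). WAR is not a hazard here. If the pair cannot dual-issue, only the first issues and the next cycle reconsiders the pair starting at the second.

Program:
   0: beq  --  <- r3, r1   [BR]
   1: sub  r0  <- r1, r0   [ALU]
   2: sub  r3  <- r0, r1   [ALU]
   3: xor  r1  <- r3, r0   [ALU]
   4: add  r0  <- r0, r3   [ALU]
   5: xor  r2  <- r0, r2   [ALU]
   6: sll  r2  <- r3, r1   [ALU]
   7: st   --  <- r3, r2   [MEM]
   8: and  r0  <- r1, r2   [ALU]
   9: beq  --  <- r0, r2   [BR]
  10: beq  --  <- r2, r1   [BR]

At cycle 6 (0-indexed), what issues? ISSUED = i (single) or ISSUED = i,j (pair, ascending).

ISSUED = 9

[0] i0&i1  beq.BR sub.ALU  -- dual
[1] i2  sub.ALU  -- RAW r3
[2] i3&i4  xor.ALU add.ALU  -- dual
[3] i5  xor.ALU  -- WAW r2
[4] i6  sll.ALU  -- RAW r2
[5] i7&i8  st.MEM and.ALU  -- dual
[6] i9  beq.BR  -- no-port BR/BR
[7] i10  beq.BR  -- tail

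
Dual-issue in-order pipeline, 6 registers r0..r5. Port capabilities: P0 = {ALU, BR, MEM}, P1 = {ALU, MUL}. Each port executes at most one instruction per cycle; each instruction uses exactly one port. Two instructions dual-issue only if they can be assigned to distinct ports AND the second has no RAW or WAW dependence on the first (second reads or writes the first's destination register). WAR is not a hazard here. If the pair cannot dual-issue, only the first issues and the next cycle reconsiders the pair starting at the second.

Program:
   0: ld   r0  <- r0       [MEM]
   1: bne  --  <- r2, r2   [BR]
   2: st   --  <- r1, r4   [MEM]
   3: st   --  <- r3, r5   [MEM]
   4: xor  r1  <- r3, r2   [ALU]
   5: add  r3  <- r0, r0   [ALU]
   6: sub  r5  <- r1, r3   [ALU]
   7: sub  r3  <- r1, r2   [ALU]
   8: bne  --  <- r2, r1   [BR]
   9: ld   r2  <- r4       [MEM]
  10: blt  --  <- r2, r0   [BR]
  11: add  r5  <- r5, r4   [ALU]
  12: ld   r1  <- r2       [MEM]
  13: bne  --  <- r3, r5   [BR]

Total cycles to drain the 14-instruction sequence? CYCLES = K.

#0 head=0: ld.MEM i0 no-port MEM/BR
#1 head=1: bne.BR i1 no-port BR/MEM
#2 head=2: st.MEM i2 no-port MEM/MEM
#3 head=3: st.MEM+xor.ALU i3/i4 2-wide
#4 head=5: add.ALU i5 RAW r3
#5 head=6: sub.ALU+sub.ALU i6/i7 2-wide
#6 head=8: bne.BR i8 no-port BR/MEM
#7 head=9: ld.MEM i9 no-port MEM/BR
#8 head=10: blt.BR+add.ALU i10/i11 2-wide
#9 head=12: ld.MEM i12 no-port MEM/BR
#10 head=13: bne.BR i13 tail

CYCLES = 11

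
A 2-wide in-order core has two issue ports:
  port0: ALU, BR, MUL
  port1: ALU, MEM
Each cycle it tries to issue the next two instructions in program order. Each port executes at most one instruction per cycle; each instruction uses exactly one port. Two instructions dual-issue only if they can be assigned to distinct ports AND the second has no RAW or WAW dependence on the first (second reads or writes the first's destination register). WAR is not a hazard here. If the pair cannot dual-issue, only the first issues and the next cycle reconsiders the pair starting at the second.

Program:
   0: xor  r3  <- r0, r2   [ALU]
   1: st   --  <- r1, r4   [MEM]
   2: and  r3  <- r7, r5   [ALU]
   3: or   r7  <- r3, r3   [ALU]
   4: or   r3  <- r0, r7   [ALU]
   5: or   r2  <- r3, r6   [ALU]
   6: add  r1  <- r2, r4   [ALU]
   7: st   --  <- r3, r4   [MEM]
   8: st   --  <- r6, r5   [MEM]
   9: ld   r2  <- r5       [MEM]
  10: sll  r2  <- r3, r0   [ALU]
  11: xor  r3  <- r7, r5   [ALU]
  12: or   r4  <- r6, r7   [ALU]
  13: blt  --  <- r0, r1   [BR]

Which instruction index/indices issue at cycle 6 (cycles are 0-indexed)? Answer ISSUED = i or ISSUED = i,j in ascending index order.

#0 head=0: xor/st i0,i1 pair
#1 head=2: and i2 RAW r3
#2 head=3: or i3 RAW r7
#3 head=4: or i4 RAW r3
#4 head=5: or i5 RAW r2
#5 head=6: add/st i6,i7 pair
#6 head=8: st i8 no-port MEM/MEM
#7 head=9: ld i9 WAW r2
#8 head=10: sll/xor i10,i11 pair
#9 head=12: or/blt i12,i13 pair

ISSUED = 8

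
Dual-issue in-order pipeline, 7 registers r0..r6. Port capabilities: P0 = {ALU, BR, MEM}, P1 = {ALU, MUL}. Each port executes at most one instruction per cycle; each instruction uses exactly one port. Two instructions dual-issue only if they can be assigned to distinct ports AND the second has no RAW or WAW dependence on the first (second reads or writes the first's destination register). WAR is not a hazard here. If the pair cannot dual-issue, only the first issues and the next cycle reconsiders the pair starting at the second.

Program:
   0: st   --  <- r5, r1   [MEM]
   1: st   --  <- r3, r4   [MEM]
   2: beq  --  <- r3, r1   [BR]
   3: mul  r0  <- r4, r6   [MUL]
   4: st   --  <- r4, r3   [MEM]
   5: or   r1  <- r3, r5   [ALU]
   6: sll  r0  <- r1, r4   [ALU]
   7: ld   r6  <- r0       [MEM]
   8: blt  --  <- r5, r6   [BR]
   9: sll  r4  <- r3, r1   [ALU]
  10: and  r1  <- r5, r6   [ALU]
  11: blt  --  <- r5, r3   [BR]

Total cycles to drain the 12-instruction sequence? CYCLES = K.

#0 head=0: st.MEM i0 no-port MEM/MEM
#1 head=1: st.MEM i1 no-port MEM/BR
#2 head=2: beq.BR/mul.MUL i2&i3 2-wide
#3 head=4: st.MEM/or.ALU i4&i5 2-wide
#4 head=6: sll.ALU i6 RAW r0
#5 head=7: ld.MEM i7 no-port MEM/BR
#6 head=8: blt.BR/sll.ALU i8&i9 2-wide
#7 head=10: and.ALU/blt.BR i10&i11 2-wide

CYCLES = 8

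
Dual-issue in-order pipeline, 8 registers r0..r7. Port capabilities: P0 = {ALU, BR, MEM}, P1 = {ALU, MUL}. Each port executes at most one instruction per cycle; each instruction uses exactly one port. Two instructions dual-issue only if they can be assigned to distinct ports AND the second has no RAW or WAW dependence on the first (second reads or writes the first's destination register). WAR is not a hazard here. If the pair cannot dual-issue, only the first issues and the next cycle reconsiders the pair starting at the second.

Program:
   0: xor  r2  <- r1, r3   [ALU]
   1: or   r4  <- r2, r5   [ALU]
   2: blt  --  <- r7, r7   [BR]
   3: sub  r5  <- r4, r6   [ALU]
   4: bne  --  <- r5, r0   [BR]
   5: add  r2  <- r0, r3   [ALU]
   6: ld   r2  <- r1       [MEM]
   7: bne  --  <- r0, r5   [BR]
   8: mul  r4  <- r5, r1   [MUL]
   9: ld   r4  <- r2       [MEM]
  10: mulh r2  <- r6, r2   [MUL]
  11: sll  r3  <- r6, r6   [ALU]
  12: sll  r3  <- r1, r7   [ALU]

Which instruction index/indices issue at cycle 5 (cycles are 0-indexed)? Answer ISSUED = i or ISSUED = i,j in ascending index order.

c0: i0 xor.ALU  RAW r2
c1: i1,i2 or.ALU blt.BR  dual
c2: i3 sub.ALU  RAW r5
c3: i4,i5 bne.BR add.ALU  dual
c4: i6 ld.MEM  no-port MEM/BR
c5: i7,i8 bne.BR mul.MUL  dual
c6: i9,i10 ld.MEM mulh.MUL  dual
c7: i11 sll.ALU  WAW r3
c8: i12 sll.ALU  tail

ISSUED = 7,8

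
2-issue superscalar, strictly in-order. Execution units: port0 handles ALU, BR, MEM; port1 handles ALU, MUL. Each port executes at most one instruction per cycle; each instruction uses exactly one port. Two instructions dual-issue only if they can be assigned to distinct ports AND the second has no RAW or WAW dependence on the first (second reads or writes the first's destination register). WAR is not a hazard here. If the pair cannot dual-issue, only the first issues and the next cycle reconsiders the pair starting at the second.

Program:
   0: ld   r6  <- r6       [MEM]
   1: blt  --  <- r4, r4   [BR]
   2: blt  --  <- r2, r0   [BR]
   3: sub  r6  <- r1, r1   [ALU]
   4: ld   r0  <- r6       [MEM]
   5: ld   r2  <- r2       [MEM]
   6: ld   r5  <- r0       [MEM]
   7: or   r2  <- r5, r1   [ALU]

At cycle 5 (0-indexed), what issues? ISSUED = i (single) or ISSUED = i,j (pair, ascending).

ISSUED = 6

0. ld.MEM @i0  | no-port MEM/BR
1. blt.BR @i1  | no-port BR/BR
2. blt.BR+sub.ALU @i2+i3  | dual
3. ld.MEM @i4  | no-port MEM/MEM
4. ld.MEM @i5  | no-port MEM/MEM
5. ld.MEM @i6  | RAW r5
6. or.ALU @i7  | tail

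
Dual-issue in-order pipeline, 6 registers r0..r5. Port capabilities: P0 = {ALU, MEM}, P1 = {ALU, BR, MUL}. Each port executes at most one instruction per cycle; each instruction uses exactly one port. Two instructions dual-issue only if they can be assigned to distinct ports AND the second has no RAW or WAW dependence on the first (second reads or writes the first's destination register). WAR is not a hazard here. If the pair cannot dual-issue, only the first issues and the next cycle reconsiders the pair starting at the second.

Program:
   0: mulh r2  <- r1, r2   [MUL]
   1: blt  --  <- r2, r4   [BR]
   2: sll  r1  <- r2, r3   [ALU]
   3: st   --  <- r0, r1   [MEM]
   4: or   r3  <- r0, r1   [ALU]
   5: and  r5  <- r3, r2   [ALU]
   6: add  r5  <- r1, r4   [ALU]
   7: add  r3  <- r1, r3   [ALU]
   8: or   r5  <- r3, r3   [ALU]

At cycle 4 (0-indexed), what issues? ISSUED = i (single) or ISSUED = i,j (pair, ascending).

[0] i0  mulh.MUL  -- no-port MUL/BR
[1] i1&i2  blt.BR+sll.ALU  -- pair
[2] i3&i4  st.MEM+or.ALU  -- pair
[3] i5  and.ALU  -- WAW r5
[4] i6&i7  add.ALU+add.ALU  -- pair
[5] i8  or.ALU  -- tail

ISSUED = 6,7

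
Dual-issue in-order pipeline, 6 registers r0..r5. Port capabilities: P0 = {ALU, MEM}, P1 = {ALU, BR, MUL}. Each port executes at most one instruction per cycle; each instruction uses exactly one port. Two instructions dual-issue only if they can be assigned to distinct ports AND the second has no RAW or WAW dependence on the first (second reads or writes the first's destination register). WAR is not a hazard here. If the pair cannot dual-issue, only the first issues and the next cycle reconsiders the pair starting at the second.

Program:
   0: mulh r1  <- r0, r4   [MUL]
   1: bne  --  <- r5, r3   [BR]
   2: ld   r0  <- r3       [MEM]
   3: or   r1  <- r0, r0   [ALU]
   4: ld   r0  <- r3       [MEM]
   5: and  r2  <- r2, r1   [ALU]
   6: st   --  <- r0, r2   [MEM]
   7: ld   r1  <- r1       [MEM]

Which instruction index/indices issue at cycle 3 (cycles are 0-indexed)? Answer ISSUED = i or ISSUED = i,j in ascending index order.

ISSUED = 5

c0: i0 mulh  no-port MUL/BR
c1: i1+i2 bne/ld  2-wide
c2: i3+i4 or/ld  2-wide
c3: i5 and  RAW r2
c4: i6 st  no-port MEM/MEM
c5: i7 ld  tail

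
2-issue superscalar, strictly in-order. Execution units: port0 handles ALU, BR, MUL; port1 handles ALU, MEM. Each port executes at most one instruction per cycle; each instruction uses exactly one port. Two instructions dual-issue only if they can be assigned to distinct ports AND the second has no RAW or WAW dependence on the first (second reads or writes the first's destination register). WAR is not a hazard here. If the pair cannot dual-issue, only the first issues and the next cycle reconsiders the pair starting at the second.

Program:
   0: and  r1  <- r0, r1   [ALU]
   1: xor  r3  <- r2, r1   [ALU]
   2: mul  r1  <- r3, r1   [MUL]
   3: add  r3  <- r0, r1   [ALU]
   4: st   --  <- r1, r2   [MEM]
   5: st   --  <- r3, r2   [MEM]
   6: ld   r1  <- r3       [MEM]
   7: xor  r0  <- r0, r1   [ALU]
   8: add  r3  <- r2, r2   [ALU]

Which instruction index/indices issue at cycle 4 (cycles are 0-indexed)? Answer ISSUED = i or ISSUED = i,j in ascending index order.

[0] i0  and.ALU  -- RAW r1
[1] i1  xor.ALU  -- RAW r3
[2] i2  mul.MUL  -- RAW r1
[3] i3/i4  add.ALU st.MEM  -- 2-wide
[4] i5  st.MEM  -- no-port MEM/MEM
[5] i6  ld.MEM  -- RAW r1
[6] i7/i8  xor.ALU add.ALU  -- 2-wide

ISSUED = 5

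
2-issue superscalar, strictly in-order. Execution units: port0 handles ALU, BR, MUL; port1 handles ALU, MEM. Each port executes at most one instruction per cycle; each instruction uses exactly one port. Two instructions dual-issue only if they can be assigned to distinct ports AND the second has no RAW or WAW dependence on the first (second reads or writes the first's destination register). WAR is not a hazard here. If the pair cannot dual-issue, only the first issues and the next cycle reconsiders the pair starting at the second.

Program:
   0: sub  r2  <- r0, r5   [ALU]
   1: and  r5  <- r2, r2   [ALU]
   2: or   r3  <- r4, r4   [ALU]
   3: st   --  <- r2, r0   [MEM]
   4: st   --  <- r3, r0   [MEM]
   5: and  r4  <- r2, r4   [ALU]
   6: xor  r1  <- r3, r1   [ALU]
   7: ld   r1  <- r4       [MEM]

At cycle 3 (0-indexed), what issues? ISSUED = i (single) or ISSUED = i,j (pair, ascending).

c0: i0 sub.ALU  RAW r2
c1: i1&i2 and.ALU;or.ALU  dual
c2: i3 st.MEM  no-port MEM/MEM
c3: i4&i5 st.MEM;and.ALU  dual
c4: i6 xor.ALU  WAW r1
c5: i7 ld.MEM  tail

ISSUED = 4,5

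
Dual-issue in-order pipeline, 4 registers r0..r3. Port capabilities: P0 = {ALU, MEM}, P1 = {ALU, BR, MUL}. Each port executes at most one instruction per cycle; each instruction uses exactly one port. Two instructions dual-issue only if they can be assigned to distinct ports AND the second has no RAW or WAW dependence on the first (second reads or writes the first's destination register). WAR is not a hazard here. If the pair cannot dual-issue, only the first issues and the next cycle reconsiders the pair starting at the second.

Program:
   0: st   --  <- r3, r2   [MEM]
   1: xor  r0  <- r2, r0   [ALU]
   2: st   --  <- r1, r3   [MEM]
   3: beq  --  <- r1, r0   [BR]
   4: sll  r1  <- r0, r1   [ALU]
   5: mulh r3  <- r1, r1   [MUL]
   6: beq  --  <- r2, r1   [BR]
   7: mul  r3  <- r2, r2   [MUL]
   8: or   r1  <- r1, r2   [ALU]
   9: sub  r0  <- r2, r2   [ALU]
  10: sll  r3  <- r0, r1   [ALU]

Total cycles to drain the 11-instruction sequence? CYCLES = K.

CYCLES = 8

t=0 i0/i1:st/xor ; pair
t=1 i2/i3:st/beq ; pair
t=2 i4:sll ; RAW r1
t=3 i5:mulh ; no-port MUL/BR
t=4 i6:beq ; no-port BR/MUL
t=5 i7/i8:mul/or ; pair
t=6 i9:sub ; RAW r0
t=7 i10:sll ; tail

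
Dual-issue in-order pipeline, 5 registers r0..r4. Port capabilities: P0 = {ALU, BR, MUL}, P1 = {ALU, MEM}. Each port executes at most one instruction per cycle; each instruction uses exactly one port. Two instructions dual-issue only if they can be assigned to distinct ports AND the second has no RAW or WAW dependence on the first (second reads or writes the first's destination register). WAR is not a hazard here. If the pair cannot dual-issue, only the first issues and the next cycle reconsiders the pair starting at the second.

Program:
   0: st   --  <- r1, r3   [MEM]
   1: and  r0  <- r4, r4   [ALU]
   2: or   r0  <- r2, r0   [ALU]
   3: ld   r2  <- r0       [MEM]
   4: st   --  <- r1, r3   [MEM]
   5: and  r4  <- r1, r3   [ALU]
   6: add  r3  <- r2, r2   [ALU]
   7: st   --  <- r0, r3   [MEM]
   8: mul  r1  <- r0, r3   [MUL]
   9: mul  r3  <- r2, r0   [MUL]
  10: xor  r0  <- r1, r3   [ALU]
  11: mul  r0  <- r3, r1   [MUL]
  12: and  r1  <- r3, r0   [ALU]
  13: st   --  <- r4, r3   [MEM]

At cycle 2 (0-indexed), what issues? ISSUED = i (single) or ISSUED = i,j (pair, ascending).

0. st.MEM;and.ALU @i0/i1  | pair
1. or.ALU @i2  | RAW r0
2. ld.MEM @i3  | no-port MEM/MEM
3. st.MEM;and.ALU @i4/i5  | pair
4. add.ALU @i6  | RAW r3
5. st.MEM;mul.MUL @i7/i8  | pair
6. mul.MUL @i9  | RAW r3
7. xor.ALU @i10  | WAW r0
8. mul.MUL @i11  | RAW r0
9. and.ALU;st.MEM @i12/i13  | pair

ISSUED = 3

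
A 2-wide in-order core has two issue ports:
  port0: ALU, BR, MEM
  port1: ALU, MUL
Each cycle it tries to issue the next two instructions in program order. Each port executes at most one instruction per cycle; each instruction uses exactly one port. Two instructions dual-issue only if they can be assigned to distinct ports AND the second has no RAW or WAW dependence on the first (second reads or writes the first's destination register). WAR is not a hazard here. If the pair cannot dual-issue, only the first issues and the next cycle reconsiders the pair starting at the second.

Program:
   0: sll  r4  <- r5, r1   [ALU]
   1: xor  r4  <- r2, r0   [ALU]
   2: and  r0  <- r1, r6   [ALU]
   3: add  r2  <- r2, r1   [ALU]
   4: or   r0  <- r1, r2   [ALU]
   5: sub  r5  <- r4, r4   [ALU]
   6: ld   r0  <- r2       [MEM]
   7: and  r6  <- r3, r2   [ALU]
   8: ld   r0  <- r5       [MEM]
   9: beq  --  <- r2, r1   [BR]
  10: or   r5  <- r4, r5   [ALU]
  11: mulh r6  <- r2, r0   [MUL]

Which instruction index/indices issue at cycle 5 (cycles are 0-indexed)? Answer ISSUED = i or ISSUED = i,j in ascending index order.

ISSUED = 8

c0: i0 sll  WAW r4
c1: i1&i2 xor;and  2-wide
c2: i3 add  RAW r2
c3: i4&i5 or;sub  2-wide
c4: i6&i7 ld;and  2-wide
c5: i8 ld  no-port MEM/BR
c6: i9&i10 beq;or  2-wide
c7: i11 mulh  tail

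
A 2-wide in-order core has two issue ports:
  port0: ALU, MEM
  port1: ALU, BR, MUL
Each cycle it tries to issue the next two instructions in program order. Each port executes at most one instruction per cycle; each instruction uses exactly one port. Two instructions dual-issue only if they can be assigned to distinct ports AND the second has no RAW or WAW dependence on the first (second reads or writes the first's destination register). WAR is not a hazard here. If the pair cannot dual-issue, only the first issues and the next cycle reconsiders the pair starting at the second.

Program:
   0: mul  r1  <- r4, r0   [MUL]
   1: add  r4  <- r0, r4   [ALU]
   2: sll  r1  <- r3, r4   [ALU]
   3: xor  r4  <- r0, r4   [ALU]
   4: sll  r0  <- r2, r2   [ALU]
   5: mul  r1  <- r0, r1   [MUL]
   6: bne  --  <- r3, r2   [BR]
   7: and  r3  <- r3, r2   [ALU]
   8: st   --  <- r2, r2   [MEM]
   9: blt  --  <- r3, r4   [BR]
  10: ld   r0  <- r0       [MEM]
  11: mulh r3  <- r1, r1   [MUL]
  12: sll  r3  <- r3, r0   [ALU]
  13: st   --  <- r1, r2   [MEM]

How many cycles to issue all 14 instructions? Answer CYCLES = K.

CYCLES = 8

#0 head=0: mul.MUL+add.ALU i0+i1 pair
#1 head=2: sll.ALU+xor.ALU i2+i3 pair
#2 head=4: sll.ALU i4 RAW r0
#3 head=5: mul.MUL i5 no-port MUL/BR
#4 head=6: bne.BR+and.ALU i6+i7 pair
#5 head=8: st.MEM+blt.BR i8+i9 pair
#6 head=10: ld.MEM+mulh.MUL i10+i11 pair
#7 head=12: sll.ALU+st.MEM i12+i13 pair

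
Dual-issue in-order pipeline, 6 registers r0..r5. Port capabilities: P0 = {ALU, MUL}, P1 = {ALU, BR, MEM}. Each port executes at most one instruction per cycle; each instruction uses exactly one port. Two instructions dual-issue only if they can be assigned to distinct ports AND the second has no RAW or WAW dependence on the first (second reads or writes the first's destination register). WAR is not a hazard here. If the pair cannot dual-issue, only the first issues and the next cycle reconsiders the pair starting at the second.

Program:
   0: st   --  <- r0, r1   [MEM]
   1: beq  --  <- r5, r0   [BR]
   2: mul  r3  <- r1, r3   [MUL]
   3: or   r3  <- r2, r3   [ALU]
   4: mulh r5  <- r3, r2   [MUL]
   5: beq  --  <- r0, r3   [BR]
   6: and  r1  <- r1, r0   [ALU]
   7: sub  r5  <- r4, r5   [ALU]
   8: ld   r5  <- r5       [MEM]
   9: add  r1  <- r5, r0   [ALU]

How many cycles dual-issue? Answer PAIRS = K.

[0] i0  st.MEM  -- no-port MEM/BR
[1] i1&i2  beq.BR mul.MUL  -- 2-wide
[2] i3  or.ALU  -- RAW r3
[3] i4&i5  mulh.MUL beq.BR  -- 2-wide
[4] i6&i7  and.ALU sub.ALU  -- 2-wide
[5] i8  ld.MEM  -- RAW r5
[6] i9  add.ALU  -- tail

PAIRS = 3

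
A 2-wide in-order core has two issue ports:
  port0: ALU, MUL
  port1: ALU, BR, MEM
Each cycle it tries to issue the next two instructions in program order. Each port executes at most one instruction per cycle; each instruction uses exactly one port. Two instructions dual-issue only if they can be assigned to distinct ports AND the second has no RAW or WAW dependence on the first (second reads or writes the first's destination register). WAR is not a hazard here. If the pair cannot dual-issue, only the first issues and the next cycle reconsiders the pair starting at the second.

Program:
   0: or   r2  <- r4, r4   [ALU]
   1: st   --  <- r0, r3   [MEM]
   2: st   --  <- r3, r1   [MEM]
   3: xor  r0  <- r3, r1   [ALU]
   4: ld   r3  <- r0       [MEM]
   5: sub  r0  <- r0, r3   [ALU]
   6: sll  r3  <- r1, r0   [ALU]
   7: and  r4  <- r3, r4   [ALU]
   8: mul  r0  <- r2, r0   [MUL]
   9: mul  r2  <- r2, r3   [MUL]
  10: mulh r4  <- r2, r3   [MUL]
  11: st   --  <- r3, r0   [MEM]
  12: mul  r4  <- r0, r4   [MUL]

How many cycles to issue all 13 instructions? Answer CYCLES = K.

CYCLES = 9

c0: i0,i1 or st  pair
c1: i2,i3 st xor  pair
c2: i4 ld  RAW r3
c3: i5 sub  RAW r0
c4: i6 sll  RAW r3
c5: i7,i8 and mul  pair
c6: i9 mul  no-port MUL/MUL
c7: i10,i11 mulh st  pair
c8: i12 mul  tail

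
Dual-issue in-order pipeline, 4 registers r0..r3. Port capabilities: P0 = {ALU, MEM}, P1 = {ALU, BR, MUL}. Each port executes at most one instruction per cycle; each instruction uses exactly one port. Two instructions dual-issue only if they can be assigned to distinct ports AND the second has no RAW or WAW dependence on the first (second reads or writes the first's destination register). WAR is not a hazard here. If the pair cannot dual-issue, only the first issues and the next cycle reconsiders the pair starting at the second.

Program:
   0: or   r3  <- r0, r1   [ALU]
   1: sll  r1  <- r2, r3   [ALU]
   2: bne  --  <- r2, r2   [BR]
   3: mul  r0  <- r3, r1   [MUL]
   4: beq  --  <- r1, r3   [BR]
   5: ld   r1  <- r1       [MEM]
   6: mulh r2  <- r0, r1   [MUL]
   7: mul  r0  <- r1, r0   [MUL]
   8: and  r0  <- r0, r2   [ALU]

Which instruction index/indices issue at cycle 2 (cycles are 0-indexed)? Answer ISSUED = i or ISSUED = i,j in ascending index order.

c0: i0 or  RAW r3
c1: i1,i2 sll+bne  dual
c2: i3 mul  no-port MUL/BR
c3: i4,i5 beq+ld  dual
c4: i6 mulh  no-port MUL/MUL
c5: i7 mul  RAW+WAW r0
c6: i8 and  tail

ISSUED = 3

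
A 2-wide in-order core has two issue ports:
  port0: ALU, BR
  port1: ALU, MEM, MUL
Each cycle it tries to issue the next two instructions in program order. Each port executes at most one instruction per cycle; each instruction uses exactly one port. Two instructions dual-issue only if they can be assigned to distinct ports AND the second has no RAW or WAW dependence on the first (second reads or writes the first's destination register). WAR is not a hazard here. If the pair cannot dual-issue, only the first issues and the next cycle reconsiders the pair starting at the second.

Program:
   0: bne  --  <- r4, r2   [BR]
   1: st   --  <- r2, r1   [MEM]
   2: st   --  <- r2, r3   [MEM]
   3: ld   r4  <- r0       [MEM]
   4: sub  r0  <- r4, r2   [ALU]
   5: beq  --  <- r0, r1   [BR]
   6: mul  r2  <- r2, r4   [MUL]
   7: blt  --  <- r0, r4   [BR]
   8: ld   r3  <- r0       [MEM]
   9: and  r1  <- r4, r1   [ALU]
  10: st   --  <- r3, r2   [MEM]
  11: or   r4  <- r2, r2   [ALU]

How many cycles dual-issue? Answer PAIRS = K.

PAIRS = 4

#0 head=0: bne/st i0,i1 pair
#1 head=2: st i2 no-port MEM/MEM
#2 head=3: ld i3 RAW r4
#3 head=4: sub i4 RAW r0
#4 head=5: beq/mul i5,i6 pair
#5 head=7: blt/ld i7,i8 pair
#6 head=9: and/st i9,i10 pair
#7 head=11: or i11 tail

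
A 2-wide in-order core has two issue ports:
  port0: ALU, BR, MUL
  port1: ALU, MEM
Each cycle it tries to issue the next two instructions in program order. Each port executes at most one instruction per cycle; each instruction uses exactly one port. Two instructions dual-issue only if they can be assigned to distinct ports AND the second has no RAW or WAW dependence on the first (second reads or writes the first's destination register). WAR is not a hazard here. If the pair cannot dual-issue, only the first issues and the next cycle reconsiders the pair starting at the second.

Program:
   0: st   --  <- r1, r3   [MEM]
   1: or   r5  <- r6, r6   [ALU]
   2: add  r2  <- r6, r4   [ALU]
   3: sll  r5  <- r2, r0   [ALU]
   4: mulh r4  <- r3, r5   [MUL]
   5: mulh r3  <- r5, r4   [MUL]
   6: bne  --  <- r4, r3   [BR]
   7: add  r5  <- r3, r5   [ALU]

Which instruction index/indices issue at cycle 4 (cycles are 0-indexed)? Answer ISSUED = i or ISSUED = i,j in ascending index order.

t=0 i0,i1:st.MEM;or.ALU ; 2-wide
t=1 i2:add.ALU ; RAW r2
t=2 i3:sll.ALU ; RAW r5
t=3 i4:mulh.MUL ; no-port MUL/MUL
t=4 i5:mulh.MUL ; no-port MUL/BR
t=5 i6,i7:bne.BR;add.ALU ; 2-wide

ISSUED = 5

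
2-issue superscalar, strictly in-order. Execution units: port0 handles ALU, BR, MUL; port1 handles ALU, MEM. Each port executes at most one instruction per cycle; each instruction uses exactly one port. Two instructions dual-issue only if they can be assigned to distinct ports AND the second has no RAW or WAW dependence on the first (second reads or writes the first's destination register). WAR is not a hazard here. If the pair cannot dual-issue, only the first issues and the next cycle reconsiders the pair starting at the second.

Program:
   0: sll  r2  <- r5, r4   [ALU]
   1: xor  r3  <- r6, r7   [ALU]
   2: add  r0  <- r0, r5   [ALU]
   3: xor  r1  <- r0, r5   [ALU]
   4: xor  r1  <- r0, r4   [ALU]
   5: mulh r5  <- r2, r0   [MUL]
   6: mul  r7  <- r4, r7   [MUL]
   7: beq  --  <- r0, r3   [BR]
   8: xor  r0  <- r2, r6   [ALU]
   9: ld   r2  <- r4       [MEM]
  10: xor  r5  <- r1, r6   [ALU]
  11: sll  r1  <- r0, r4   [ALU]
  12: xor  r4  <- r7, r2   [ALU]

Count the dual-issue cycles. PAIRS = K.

PAIRS = 5

#0 head=0: sll.ALU;xor.ALU i0+i1 2-wide
#1 head=2: add.ALU i2 RAW r0
#2 head=3: xor.ALU i3 WAW r1
#3 head=4: xor.ALU;mulh.MUL i4+i5 2-wide
#4 head=6: mul.MUL i6 no-port MUL/BR
#5 head=7: beq.BR;xor.ALU i7+i8 2-wide
#6 head=9: ld.MEM;xor.ALU i9+i10 2-wide
#7 head=11: sll.ALU;xor.ALU i11+i12 2-wide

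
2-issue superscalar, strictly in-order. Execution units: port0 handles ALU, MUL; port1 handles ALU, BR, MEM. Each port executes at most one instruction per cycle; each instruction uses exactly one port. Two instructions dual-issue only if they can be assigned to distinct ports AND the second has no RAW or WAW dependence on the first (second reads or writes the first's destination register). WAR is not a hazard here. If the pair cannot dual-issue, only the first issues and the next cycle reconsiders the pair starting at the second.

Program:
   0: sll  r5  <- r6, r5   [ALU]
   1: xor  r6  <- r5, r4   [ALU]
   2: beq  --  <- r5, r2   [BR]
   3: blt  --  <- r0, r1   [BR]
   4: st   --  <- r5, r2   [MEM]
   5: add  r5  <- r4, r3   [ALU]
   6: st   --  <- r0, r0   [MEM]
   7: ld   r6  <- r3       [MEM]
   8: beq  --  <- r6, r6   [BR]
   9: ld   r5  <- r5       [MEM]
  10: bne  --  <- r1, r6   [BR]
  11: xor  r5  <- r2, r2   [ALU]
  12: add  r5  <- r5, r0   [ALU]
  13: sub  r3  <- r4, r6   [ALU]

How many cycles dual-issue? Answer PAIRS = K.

0. sll.ALU @i0  | RAW r5
1. xor.ALU/beq.BR @i1&i2  | pair
2. blt.BR @i3  | no-port BR/MEM
3. st.MEM/add.ALU @i4&i5  | pair
4. st.MEM @i6  | no-port MEM/MEM
5. ld.MEM @i7  | no-port MEM/BR
6. beq.BR @i8  | no-port BR/MEM
7. ld.MEM @i9  | no-port MEM/BR
8. bne.BR/xor.ALU @i10&i11  | pair
9. add.ALU/sub.ALU @i12&i13  | pair

PAIRS = 4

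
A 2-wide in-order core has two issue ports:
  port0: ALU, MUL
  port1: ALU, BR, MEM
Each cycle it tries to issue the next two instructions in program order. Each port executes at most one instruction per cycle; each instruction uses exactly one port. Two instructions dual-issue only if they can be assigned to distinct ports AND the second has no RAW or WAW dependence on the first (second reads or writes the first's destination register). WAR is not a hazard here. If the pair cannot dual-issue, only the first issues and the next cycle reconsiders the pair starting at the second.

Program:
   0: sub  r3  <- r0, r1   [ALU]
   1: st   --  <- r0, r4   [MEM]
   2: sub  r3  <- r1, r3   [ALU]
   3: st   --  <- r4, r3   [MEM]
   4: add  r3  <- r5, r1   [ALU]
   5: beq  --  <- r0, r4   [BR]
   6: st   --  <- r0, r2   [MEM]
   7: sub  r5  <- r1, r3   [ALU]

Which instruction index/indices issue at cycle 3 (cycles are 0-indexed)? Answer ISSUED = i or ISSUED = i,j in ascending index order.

ISSUED = 5

  cy0 -> i0&i1 (sub/st) pair
  cy1 -> i2 (sub) RAW r3
  cy2 -> i3&i4 (st/add) pair
  cy3 -> i5 (beq) no-port BR/MEM
  cy4 -> i6&i7 (st/sub) pair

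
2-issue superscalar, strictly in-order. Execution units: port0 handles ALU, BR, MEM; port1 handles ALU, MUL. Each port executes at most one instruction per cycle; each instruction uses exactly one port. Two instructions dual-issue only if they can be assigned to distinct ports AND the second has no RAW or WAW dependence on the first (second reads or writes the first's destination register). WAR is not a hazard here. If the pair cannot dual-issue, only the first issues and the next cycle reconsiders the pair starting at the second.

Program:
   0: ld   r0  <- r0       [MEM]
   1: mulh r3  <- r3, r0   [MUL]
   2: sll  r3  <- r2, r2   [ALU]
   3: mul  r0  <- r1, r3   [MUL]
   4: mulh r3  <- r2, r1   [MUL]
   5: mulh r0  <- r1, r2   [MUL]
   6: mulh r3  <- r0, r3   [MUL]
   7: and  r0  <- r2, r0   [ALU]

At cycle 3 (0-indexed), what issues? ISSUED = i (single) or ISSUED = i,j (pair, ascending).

ISSUED = 3

t=0 i0:ld.MEM ; RAW r0
t=1 i1:mulh.MUL ; WAW r3
t=2 i2:sll.ALU ; RAW r3
t=3 i3:mul.MUL ; no-port MUL/MUL
t=4 i4:mulh.MUL ; no-port MUL/MUL
t=5 i5:mulh.MUL ; no-port MUL/MUL
t=6 i6/i7:mulh.MUL and.ALU ; 2-wide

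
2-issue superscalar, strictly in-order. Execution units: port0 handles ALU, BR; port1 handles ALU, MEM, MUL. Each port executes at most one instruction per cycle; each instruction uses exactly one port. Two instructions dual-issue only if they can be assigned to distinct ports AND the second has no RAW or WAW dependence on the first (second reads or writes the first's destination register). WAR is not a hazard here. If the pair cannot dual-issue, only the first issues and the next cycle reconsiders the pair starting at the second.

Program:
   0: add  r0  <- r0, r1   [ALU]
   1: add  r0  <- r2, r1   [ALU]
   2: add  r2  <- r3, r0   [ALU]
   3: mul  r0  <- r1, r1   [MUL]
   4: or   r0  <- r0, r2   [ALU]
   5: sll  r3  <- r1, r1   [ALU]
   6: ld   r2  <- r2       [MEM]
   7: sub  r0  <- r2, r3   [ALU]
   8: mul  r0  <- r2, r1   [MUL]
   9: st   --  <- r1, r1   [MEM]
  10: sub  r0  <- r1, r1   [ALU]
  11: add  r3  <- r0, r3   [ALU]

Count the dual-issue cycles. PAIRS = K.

PAIRS = 3

[0] i0  add.ALU  -- WAW r0
[1] i1  add.ALU  -- RAW r0
[2] i2+i3  add.ALU/mul.MUL  -- dual
[3] i4+i5  or.ALU/sll.ALU  -- dual
[4] i6  ld.MEM  -- RAW r2
[5] i7  sub.ALU  -- WAW r0
[6] i8  mul.MUL  -- no-port MUL/MEM
[7] i9+i10  st.MEM/sub.ALU  -- dual
[8] i11  add.ALU  -- tail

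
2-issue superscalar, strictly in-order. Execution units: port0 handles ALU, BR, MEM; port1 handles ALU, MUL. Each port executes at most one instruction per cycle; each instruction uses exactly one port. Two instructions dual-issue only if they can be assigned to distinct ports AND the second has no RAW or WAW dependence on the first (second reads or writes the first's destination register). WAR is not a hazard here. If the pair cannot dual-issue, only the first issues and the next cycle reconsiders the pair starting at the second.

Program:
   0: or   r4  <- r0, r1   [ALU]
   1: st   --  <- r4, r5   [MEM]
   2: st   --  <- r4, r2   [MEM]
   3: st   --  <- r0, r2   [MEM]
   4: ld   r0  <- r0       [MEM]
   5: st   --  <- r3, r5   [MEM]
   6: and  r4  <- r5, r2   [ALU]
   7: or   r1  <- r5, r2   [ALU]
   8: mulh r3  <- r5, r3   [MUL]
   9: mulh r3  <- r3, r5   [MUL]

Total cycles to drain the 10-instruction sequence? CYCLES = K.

  cy0 -> i0 (or.ALU) RAW r4
  cy1 -> i1 (st.MEM) no-port MEM/MEM
  cy2 -> i2 (st.MEM) no-port MEM/MEM
  cy3 -> i3 (st.MEM) no-port MEM/MEM
  cy4 -> i4 (ld.MEM) no-port MEM/MEM
  cy5 -> i5&i6 (st.MEM;and.ALU) pair
  cy6 -> i7&i8 (or.ALU;mulh.MUL) pair
  cy7 -> i9 (mulh.MUL) tail

CYCLES = 8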